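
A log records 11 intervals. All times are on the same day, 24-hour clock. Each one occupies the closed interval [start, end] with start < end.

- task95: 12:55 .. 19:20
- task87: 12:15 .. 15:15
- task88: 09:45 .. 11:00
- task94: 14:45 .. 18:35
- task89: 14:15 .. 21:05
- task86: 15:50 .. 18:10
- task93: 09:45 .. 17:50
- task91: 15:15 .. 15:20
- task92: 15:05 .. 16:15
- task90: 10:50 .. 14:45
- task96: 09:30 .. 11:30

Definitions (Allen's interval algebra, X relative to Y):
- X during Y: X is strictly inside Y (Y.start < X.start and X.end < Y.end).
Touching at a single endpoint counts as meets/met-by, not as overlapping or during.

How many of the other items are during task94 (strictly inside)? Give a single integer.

Target task94 = [14:45, 18:35].
task86 [15:50, 18:10] → during → counts.
task87 [12:15, 15:15] → overlaps → no.
task88 [09:45, 11:00] → before → no.
task89 [14:15, 21:05] → contains → no.
task90 [10:50, 14:45] → meets → no.
task91 [15:15, 15:20] → during → counts.
task92 [15:05, 16:15] → during → counts.
task93 [09:45, 17:50] → overlaps → no.
task95 [12:55, 19:20] → contains → no.
task96 [09:30, 11:30] → before → no.
Total: 3.

3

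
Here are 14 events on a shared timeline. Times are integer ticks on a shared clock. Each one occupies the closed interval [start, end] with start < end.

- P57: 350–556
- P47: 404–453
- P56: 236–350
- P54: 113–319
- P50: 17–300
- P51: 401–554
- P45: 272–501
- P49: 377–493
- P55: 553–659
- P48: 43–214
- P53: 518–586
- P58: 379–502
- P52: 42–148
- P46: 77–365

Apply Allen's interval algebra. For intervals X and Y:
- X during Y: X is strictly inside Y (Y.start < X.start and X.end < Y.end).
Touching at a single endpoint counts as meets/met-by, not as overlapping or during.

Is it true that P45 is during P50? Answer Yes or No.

P45 = [272, 501], P50 = [17, 300].
Actual relation of P45 to P50: overlapped-by.
Asked whether 'during' holds → No.

No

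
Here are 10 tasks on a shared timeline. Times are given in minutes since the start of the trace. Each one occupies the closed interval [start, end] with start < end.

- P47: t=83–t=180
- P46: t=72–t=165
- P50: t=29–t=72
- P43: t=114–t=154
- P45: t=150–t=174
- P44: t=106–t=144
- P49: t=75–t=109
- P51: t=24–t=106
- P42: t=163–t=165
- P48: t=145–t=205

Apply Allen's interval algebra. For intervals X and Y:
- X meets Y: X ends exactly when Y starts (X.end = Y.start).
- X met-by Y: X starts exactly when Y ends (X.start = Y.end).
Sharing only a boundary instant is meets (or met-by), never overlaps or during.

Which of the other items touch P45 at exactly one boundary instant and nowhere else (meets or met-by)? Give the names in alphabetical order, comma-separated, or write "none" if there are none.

none

Target P45 = [t=150, t=174].
P42 [t=163, t=165] → during → no.
P43 [t=114, t=154] → overlaps → no.
P44 [t=106, t=144] → before → no.
P46 [t=72, t=165] → overlaps → no.
P47 [t=83, t=180] → contains → no.
P48 [t=145, t=205] → contains → no.
P49 [t=75, t=109] → before → no.
P50 [t=29, t=72] → before → no.
P51 [t=24, t=106] → before → no.
Result: none.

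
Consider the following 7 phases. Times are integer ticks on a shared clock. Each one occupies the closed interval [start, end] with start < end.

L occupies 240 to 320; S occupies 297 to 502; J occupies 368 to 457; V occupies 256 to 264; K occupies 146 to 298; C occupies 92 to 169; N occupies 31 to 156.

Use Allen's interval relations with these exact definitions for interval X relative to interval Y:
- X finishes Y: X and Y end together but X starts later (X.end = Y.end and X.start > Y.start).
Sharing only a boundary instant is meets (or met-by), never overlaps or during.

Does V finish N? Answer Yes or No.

No

V = [256, 264], N = [31, 156].
Actual relation of V to N: after.
Asked whether 'finishes' holds → No.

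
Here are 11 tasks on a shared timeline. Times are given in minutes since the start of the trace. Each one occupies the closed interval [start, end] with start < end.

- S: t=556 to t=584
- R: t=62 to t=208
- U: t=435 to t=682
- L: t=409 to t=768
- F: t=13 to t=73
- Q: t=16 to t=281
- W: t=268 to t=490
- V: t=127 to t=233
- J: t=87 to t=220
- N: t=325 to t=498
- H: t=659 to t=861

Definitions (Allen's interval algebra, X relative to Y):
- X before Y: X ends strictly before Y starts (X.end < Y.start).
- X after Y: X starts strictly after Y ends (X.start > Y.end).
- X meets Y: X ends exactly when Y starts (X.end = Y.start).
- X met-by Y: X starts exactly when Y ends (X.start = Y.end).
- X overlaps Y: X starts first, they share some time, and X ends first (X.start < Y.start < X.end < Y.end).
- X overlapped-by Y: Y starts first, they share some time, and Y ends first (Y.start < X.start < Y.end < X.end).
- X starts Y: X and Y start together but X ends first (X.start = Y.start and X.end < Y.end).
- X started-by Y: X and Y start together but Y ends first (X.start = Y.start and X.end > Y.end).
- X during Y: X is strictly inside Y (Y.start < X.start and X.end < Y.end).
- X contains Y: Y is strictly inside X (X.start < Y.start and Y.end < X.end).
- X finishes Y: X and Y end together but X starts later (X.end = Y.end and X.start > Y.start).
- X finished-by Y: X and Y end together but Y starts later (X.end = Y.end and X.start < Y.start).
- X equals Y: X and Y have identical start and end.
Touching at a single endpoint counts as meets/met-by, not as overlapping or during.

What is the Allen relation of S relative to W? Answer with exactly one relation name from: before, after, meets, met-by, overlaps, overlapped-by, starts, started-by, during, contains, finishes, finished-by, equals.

after

S = [t=556, t=584]; W = [t=268, t=490].
Compare endpoints: S.start > W.start, S.start > W.end, S.end > W.start, S.end > W.end.
That pattern is 'after'.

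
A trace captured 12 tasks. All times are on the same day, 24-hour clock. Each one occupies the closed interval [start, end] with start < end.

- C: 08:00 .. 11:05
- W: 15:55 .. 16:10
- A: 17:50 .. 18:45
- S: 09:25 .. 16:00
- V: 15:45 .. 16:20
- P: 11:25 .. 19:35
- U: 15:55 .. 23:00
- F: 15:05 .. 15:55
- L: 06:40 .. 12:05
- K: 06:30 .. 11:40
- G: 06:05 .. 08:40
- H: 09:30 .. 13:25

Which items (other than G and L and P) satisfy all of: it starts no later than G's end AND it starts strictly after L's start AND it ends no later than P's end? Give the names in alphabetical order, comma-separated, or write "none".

Conditions: its start is no later than G's end (X.start <= 08:40) AND its start is strictly after L's start (X.start > 06:40) AND its end is no later than P's end (X.end <= 19:35).
A: start 17:50 <= 08:40? ✗; start 17:50 > 06:40? ✓; end 18:45 <= 19:35? ✓ → no.
C: start 08:00 <= 08:40? ✓; start 08:00 > 06:40? ✓; end 11:05 <= 19:35? ✓ → yes.
F: start 15:05 <= 08:40? ✗; start 15:05 > 06:40? ✓; end 15:55 <= 19:35? ✓ → no.
H: start 09:30 <= 08:40? ✗; start 09:30 > 06:40? ✓; end 13:25 <= 19:35? ✓ → no.
K: start 06:30 <= 08:40? ✓; start 06:30 > 06:40? ✗; end 11:40 <= 19:35? ✓ → no.
S: start 09:25 <= 08:40? ✗; start 09:25 > 06:40? ✓; end 16:00 <= 19:35? ✓ → no.
U: start 15:55 <= 08:40? ✗; start 15:55 > 06:40? ✓; end 23:00 <= 19:35? ✗ → no.
V: start 15:45 <= 08:40? ✗; start 15:45 > 06:40? ✓; end 16:20 <= 19:35? ✓ → no.
W: start 15:55 <= 08:40? ✗; start 15:55 > 06:40? ✓; end 16:10 <= 19:35? ✓ → no.
Result: C.

C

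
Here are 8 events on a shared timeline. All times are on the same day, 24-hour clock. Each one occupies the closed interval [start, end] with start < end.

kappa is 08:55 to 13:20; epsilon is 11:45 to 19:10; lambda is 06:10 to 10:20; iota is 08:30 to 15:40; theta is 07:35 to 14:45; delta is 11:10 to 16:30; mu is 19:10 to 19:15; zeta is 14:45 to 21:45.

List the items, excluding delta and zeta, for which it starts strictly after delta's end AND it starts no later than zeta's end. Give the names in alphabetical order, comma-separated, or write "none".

Conditions: its start is strictly after delta's end (X.start > 16:30) AND its start is no later than zeta's end (X.start <= 21:45).
epsilon: start 11:45 > 16:30? ✗; start 11:45 <= 21:45? ✓ → no.
iota: start 08:30 > 16:30? ✗; start 08:30 <= 21:45? ✓ → no.
kappa: start 08:55 > 16:30? ✗; start 08:55 <= 21:45? ✓ → no.
lambda: start 06:10 > 16:30? ✗; start 06:10 <= 21:45? ✓ → no.
mu: start 19:10 > 16:30? ✓; start 19:10 <= 21:45? ✓ → yes.
theta: start 07:35 > 16:30? ✗; start 07:35 <= 21:45? ✓ → no.
Result: mu.

mu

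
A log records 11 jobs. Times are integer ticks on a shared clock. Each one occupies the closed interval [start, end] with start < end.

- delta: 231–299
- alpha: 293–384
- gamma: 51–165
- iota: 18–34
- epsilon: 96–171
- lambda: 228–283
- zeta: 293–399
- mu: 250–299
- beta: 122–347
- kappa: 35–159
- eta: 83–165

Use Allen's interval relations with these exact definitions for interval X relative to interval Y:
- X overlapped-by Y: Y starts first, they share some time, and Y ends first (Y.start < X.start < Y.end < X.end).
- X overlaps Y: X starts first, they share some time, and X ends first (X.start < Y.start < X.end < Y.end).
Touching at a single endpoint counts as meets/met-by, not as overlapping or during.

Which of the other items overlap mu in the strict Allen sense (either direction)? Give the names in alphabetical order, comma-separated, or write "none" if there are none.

Target mu = [250, 299].
alpha [293, 384] → overlapped-by → yes.
beta [122, 347] → contains → no.
delta [231, 299] → finished-by → no.
epsilon [96, 171] → before → no.
eta [83, 165] → before → no.
gamma [51, 165] → before → no.
iota [18, 34] → before → no.
kappa [35, 159] → before → no.
lambda [228, 283] → overlaps → yes.
zeta [293, 399] → overlapped-by → yes.
Result: alpha, lambda, zeta.

alpha, lambda, zeta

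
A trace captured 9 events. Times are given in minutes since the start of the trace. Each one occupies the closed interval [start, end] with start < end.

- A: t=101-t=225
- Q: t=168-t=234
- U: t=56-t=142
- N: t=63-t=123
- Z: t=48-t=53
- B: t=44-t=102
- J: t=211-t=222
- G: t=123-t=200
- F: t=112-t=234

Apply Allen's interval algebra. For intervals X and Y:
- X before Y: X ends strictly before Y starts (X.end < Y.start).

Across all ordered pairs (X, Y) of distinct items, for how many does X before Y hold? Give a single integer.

Checking all 72 ordered pairs for relation 'before'; matching pairs in alphabetical order:
(B, F): B before F ✓
(B, G): B before G ✓
(B, J): B before J ✓
(B, Q): B before Q ✓
(G, J): G before J ✓
(N, J): N before J ✓
(N, Q): N before Q ✓
(U, J): U before J ✓
(U, Q): U before Q ✓
(Z, A): Z before A ✓
(Z, F): Z before F ✓
(Z, G): Z before G ✓
(Z, J): Z before J ✓
(Z, N): Z before N ✓
(Z, Q): Z before Q ✓
(Z, U): Z before U ✓
Count: 16.

16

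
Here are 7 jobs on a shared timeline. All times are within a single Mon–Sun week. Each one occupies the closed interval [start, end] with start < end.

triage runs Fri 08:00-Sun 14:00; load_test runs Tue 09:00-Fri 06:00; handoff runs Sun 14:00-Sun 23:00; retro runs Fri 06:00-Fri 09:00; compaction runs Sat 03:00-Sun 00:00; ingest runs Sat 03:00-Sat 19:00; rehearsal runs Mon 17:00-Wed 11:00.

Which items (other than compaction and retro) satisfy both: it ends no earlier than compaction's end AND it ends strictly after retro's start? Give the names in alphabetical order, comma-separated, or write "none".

handoff, triage

Conditions: its end is no earlier than compaction's end (X.end >= Sun 00:00) AND its end is strictly after retro's start (X.end > Fri 06:00).
handoff: end Sun 23:00 >= Sun 00:00? ✓; end Sun 23:00 > Fri 06:00? ✓ → yes.
ingest: end Sat 19:00 >= Sun 00:00? ✗; end Sat 19:00 > Fri 06:00? ✓ → no.
load_test: end Fri 06:00 >= Sun 00:00? ✗; end Fri 06:00 > Fri 06:00? ✗ → no.
rehearsal: end Wed 11:00 >= Sun 00:00? ✗; end Wed 11:00 > Fri 06:00? ✗ → no.
triage: end Sun 14:00 >= Sun 00:00? ✓; end Sun 14:00 > Fri 06:00? ✓ → yes.
Result: handoff, triage.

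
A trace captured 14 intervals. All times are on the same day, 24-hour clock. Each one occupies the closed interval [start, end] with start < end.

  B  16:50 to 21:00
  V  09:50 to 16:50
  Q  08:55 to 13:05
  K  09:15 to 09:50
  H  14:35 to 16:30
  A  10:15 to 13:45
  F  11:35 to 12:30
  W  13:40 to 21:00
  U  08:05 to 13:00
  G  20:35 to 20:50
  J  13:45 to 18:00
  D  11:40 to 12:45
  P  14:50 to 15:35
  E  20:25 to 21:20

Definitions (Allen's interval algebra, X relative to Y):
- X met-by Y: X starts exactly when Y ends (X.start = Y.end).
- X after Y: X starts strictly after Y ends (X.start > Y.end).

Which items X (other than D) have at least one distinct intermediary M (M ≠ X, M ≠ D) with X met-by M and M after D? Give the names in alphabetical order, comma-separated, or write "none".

none

Target D = [11:40, 12:45].
Intermediaries M with M after D: B, E, G, H, J, P, W.
Via B — items with X met-by B: none.
Via E — items with X met-by E: none.
Via G — items with X met-by G: none.
Via H — items with X met-by H: none.
Via J — items with X met-by J: none.
Via P — items with X met-by P: none.
Via W — items with X met-by W: none.
Union: none.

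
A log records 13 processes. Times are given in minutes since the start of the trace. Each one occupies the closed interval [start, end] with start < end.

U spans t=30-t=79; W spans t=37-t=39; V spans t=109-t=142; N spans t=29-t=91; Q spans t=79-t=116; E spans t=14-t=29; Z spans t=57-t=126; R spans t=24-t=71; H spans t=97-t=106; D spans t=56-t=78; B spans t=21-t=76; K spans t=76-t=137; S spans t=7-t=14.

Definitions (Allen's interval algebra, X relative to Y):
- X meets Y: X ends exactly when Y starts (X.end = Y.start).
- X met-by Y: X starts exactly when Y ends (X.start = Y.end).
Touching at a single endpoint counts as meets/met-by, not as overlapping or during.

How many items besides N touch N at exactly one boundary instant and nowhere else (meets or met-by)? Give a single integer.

Target N = [t=29, t=91].
B [t=21, t=76] → overlaps → no.
D [t=56, t=78] → during → no.
E [t=14, t=29] → meets → counts.
H [t=97, t=106] → after → no.
K [t=76, t=137] → overlapped-by → no.
Q [t=79, t=116] → overlapped-by → no.
R [t=24, t=71] → overlaps → no.
S [t=7, t=14] → before → no.
U [t=30, t=79] → during → no.
V [t=109, t=142] → after → no.
W [t=37, t=39] → during → no.
Z [t=57, t=126] → overlapped-by → no.
Total: 1.

1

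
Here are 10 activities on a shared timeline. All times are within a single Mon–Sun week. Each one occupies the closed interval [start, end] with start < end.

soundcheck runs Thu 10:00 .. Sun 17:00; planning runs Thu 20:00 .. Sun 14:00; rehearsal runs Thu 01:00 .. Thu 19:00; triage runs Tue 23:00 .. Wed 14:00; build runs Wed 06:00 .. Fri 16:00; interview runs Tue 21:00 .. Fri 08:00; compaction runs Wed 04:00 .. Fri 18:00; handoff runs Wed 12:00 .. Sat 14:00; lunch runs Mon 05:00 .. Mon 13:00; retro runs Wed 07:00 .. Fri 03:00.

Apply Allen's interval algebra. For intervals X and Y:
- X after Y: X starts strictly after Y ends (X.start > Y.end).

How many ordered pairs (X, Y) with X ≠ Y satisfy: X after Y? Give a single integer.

Checking all 90 ordered pairs for relation 'after'; matching pairs in alphabetical order:
(build, lunch): build after lunch ✓
(compaction, lunch): compaction after lunch ✓
(handoff, lunch): handoff after lunch ✓
(interview, lunch): interview after lunch ✓
(planning, lunch): planning after lunch ✓
(planning, rehearsal): planning after rehearsal ✓
(planning, triage): planning after triage ✓
(rehearsal, lunch): rehearsal after lunch ✓
(rehearsal, triage): rehearsal after triage ✓
(retro, lunch): retro after lunch ✓
(soundcheck, lunch): soundcheck after lunch ✓
(soundcheck, triage): soundcheck after triage ✓
(triage, lunch): triage after lunch ✓
Count: 13.

13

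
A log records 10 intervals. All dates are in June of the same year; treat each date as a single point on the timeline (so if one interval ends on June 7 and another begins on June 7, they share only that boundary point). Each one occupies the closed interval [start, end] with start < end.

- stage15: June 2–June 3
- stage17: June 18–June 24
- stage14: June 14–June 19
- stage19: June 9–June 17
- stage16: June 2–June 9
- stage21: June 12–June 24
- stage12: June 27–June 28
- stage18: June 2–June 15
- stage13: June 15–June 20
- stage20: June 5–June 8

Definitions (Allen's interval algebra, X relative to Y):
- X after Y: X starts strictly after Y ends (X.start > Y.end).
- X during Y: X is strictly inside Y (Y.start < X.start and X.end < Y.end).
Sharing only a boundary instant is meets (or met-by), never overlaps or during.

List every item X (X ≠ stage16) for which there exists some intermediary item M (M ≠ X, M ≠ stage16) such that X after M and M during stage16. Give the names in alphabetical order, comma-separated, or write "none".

stage12, stage13, stage14, stage17, stage19, stage21

Target stage16 = [June 2, June 9].
Intermediaries M with M during stage16: stage20.
Via stage20 — items with X after stage20: stage12, stage13, stage14, stage17, stage19, stage21.
Union: stage12, stage13, stage14, stage17, stage19, stage21.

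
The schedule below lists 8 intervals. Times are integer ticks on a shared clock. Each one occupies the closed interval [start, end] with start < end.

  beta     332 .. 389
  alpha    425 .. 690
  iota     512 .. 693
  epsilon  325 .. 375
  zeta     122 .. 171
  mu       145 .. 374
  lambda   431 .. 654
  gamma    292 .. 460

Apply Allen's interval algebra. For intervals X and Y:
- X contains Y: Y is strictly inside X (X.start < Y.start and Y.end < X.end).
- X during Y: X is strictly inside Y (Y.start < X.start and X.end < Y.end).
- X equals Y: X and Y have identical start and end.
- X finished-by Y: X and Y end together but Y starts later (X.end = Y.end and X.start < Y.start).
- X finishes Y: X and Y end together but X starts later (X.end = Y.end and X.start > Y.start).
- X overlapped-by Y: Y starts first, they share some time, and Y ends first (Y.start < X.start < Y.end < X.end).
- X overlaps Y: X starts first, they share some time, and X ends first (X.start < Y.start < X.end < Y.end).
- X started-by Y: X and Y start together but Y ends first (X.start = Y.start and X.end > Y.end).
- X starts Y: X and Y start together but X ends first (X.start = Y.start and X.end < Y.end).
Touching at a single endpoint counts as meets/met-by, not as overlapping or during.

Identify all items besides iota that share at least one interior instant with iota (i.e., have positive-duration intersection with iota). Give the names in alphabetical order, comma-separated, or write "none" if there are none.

Target iota = [512, 693].
alpha [425, 690] → overlaps → yes.
beta [332, 389] → before → no.
epsilon [325, 375] → before → no.
gamma [292, 460] → before → no.
lambda [431, 654] → overlaps → yes.
mu [145, 374] → before → no.
zeta [122, 171] → before → no.
Result: alpha, lambda.

alpha, lambda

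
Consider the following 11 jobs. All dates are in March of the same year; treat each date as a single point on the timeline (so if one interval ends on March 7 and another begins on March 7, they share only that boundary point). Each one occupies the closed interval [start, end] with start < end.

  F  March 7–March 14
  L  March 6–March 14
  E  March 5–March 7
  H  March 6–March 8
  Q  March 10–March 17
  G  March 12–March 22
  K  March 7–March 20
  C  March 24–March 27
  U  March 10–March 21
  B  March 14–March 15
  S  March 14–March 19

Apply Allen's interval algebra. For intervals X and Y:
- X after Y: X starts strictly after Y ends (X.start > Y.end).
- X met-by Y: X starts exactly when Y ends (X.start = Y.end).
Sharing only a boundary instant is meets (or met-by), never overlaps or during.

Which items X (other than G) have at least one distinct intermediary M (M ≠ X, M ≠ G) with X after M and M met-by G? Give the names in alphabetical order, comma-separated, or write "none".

none

Target G = [March 12, March 22].
Intermediaries M with M met-by G: none.
Union: none.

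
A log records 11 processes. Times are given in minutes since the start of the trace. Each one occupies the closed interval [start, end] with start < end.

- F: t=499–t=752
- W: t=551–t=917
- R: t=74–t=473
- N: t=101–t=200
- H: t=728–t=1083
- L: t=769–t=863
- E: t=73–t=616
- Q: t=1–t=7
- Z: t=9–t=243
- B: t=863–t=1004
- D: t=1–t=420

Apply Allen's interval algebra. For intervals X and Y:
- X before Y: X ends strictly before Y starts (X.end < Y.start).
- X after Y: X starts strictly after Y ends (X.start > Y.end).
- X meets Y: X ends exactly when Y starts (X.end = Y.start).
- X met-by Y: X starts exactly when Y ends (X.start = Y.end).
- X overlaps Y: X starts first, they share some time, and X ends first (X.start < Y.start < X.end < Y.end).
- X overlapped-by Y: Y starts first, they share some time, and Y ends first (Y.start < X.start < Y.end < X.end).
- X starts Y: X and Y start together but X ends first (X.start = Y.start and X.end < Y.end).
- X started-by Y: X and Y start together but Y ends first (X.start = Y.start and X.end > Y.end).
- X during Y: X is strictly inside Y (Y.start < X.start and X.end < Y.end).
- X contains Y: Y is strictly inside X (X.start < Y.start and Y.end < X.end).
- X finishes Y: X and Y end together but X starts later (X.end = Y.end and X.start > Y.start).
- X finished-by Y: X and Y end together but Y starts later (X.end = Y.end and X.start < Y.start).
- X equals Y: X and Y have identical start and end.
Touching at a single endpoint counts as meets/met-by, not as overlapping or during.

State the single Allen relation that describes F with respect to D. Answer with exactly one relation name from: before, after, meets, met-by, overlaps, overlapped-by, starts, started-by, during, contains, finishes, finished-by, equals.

after

F = [t=499, t=752]; D = [t=1, t=420].
Compare endpoints: F.start > D.start, F.start > D.end, F.end > D.start, F.end > D.end.
That pattern is 'after'.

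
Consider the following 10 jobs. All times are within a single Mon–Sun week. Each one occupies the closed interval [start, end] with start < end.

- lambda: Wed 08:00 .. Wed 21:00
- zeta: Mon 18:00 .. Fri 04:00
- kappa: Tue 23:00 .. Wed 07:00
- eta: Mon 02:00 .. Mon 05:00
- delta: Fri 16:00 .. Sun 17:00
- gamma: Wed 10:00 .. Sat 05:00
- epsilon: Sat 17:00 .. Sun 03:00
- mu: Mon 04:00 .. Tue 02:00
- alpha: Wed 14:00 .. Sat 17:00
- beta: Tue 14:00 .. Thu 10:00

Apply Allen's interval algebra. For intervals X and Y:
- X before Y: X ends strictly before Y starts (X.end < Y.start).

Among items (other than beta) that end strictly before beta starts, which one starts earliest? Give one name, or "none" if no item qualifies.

Target beta = [Tue 14:00, Thu 10:00].
alpha [Wed 14:00, Sat 17:00] → overlapped-by → excluded.
delta [Fri 16:00, Sun 17:00] → after → excluded.
epsilon [Sat 17:00, Sun 03:00] → after → excluded.
eta [Mon 02:00, Mon 05:00] → before → candidate.
gamma [Wed 10:00, Sat 05:00] → overlapped-by → excluded.
kappa [Tue 23:00, Wed 07:00] → during → excluded.
lambda [Wed 08:00, Wed 21:00] → during → excluded.
mu [Mon 04:00, Tue 02:00] → before → candidate.
zeta [Mon 18:00, Fri 04:00] → contains → excluded.
Among candidates, earliest start is Mon 02:00 → eta.

eta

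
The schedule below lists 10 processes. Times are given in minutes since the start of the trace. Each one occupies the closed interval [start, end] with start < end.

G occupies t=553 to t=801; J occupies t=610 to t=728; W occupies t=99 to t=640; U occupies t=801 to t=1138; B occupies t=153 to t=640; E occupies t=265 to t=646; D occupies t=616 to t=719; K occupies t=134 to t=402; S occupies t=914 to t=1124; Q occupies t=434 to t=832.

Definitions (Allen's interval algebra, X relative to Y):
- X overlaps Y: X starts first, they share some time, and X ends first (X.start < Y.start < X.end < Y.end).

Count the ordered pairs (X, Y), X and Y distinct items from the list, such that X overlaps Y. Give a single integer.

Checking all 90 ordered pairs for relation 'overlaps'; matching pairs in alphabetical order:
(B, D): B overlaps D ✓
(B, E): B overlaps E ✓
(B, G): B overlaps G ✓
(B, J): B overlaps J ✓
(B, Q): B overlaps Q ✓
(E, D): E overlaps D ✓
(E, G): E overlaps G ✓
(E, J): E overlaps J ✓
(E, Q): E overlaps Q ✓
(K, B): K overlaps B ✓
(K, E): K overlaps E ✓
(Q, U): Q overlaps U ✓
(W, D): W overlaps D ✓
(W, E): W overlaps E ✓
(W, G): W overlaps G ✓
(W, J): W overlaps J ✓
(W, Q): W overlaps Q ✓
Count: 17.

17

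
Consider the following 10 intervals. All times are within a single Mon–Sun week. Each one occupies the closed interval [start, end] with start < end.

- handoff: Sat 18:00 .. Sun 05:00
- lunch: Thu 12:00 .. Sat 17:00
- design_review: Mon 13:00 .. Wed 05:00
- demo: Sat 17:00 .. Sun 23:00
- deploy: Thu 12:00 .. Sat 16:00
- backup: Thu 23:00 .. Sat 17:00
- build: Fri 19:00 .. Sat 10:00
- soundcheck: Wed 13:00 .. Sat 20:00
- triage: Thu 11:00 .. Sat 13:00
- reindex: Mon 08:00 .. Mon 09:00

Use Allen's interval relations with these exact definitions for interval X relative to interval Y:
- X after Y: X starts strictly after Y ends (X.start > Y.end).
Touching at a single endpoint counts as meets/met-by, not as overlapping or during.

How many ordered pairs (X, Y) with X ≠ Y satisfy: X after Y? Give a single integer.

Checking all 90 ordered pairs for relation 'after'; matching pairs in alphabetical order:
(backup, design_review): backup after design_review ✓
(backup, reindex): backup after reindex ✓
(build, design_review): build after design_review ✓
(build, reindex): build after reindex ✓
(demo, build): demo after build ✓
(demo, deploy): demo after deploy ✓
(demo, design_review): demo after design_review ✓
(demo, reindex): demo after reindex ✓
(demo, triage): demo after triage ✓
(deploy, design_review): deploy after design_review ✓
(deploy, reindex): deploy after reindex ✓
(design_review, reindex): design_review after reindex ✓
(handoff, backup): handoff after backup ✓
(handoff, build): handoff after build ✓
(handoff, deploy): handoff after deploy ✓
(handoff, design_review): handoff after design_review ✓
(handoff, lunch): handoff after lunch ✓
(handoff, reindex): handoff after reindex ✓
(handoff, triage): handoff after triage ✓
(lunch, design_review): lunch after design_review ✓
(lunch, reindex): lunch after reindex ✓
(soundcheck, design_review): soundcheck after design_review ✓
(soundcheck, reindex): soundcheck after reindex ✓
(triage, design_review): triage after design_review ✓
... plus 1 further pairs not listed.
Count: 25.

25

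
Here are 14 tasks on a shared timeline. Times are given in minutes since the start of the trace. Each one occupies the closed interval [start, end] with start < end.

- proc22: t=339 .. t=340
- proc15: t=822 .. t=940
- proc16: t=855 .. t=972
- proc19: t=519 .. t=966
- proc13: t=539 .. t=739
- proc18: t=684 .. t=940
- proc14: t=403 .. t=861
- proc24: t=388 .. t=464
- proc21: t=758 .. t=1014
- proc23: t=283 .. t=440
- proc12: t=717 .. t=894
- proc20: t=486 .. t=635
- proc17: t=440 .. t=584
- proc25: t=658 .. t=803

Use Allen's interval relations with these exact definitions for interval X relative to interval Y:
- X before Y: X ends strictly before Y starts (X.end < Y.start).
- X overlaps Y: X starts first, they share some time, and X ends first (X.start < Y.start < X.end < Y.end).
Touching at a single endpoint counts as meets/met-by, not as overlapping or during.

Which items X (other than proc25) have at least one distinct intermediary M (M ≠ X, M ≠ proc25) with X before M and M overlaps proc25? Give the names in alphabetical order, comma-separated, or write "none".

Target proc25 = [t=658, t=803].
Intermediaries M with M overlaps proc25: proc13.
Via proc13 — items with X before proc13: proc22, proc23, proc24.
Union: proc22, proc23, proc24.

proc22, proc23, proc24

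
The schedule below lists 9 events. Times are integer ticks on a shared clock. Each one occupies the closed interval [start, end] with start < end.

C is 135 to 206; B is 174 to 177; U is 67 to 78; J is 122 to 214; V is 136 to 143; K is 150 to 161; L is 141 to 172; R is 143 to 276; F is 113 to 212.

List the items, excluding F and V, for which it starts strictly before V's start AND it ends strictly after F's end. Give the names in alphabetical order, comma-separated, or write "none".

J

Conditions: its start is strictly before V's start (X.start < 136) AND its end is strictly after F's end (X.end > 212).
B: start 174 < 136? ✗; end 177 > 212? ✗ → no.
C: start 135 < 136? ✓; end 206 > 212? ✗ → no.
J: start 122 < 136? ✓; end 214 > 212? ✓ → yes.
K: start 150 < 136? ✗; end 161 > 212? ✗ → no.
L: start 141 < 136? ✗; end 172 > 212? ✗ → no.
R: start 143 < 136? ✗; end 276 > 212? ✓ → no.
U: start 67 < 136? ✓; end 78 > 212? ✗ → no.
Result: J.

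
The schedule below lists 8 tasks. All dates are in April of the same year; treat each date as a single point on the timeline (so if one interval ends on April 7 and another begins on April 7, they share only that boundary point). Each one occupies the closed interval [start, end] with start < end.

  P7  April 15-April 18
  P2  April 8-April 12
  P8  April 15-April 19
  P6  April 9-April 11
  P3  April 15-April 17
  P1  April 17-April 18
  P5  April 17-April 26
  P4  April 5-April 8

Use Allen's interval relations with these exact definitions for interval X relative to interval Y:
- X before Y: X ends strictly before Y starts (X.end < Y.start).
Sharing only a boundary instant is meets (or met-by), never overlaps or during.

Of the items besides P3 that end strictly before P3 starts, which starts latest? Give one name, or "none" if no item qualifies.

P6

Target P3 = [April 15, April 17].
P1 [April 17, April 18] → met-by → excluded.
P2 [April 8, April 12] → before → candidate.
P4 [April 5, April 8] → before → candidate.
P5 [April 17, April 26] → met-by → excluded.
P6 [April 9, April 11] → before → candidate.
P7 [April 15, April 18] → started-by → excluded.
P8 [April 15, April 19] → started-by → excluded.
Among candidates, latest start is April 9 → P6.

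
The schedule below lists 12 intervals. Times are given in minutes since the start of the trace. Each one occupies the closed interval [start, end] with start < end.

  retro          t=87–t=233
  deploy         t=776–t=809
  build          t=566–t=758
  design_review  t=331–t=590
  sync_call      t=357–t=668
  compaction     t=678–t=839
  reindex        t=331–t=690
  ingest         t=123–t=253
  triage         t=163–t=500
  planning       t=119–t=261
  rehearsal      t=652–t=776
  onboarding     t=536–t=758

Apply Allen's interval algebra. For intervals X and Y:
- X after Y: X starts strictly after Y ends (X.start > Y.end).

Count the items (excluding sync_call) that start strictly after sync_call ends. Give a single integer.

2

Target sync_call = [t=357, t=668].
build [t=566, t=758] → overlapped-by → no.
compaction [t=678, t=839] → after → counts.
deploy [t=776, t=809] → after → counts.
design_review [t=331, t=590] → overlaps → no.
ingest [t=123, t=253] → before → no.
onboarding [t=536, t=758] → overlapped-by → no.
planning [t=119, t=261] → before → no.
rehearsal [t=652, t=776] → overlapped-by → no.
reindex [t=331, t=690] → contains → no.
retro [t=87, t=233] → before → no.
triage [t=163, t=500] → overlaps → no.
Total: 2.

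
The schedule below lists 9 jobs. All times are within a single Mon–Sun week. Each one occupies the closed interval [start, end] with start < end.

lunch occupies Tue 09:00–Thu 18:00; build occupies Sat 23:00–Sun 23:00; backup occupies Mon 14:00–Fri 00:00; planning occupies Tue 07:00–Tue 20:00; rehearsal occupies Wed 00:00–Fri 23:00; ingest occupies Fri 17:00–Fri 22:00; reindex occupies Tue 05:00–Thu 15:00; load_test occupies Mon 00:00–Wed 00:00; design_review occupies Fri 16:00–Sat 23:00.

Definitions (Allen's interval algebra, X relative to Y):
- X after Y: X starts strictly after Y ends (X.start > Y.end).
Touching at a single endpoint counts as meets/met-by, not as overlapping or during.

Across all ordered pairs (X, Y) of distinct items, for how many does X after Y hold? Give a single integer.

Checking all 72 ordered pairs for relation 'after'; matching pairs in alphabetical order:
(build, backup): build after backup ✓
(build, ingest): build after ingest ✓
(build, load_test): build after load_test ✓
(build, lunch): build after lunch ✓
(build, planning): build after planning ✓
(build, rehearsal): build after rehearsal ✓
(build, reindex): build after reindex ✓
(design_review, backup): design_review after backup ✓
(design_review, load_test): design_review after load_test ✓
(design_review, lunch): design_review after lunch ✓
(design_review, planning): design_review after planning ✓
(design_review, reindex): design_review after reindex ✓
(ingest, backup): ingest after backup ✓
(ingest, load_test): ingest after load_test ✓
(ingest, lunch): ingest after lunch ✓
(ingest, planning): ingest after planning ✓
(ingest, reindex): ingest after reindex ✓
(rehearsal, planning): rehearsal after planning ✓
Count: 18.

18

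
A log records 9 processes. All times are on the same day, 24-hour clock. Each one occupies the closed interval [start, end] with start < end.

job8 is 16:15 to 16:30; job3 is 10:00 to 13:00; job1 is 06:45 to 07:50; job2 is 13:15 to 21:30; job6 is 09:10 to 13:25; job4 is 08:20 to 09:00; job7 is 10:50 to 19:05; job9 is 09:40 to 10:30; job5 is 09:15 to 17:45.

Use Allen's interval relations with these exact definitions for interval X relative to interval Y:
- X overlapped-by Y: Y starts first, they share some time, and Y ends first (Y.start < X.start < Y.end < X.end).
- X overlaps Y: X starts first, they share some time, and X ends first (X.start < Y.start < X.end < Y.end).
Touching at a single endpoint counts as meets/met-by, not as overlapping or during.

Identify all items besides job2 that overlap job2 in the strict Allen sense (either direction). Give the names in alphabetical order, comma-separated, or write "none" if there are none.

job5, job6, job7

Target job2 = [13:15, 21:30].
job1 [06:45, 07:50] → before → no.
job3 [10:00, 13:00] → before → no.
job4 [08:20, 09:00] → before → no.
job5 [09:15, 17:45] → overlaps → yes.
job6 [09:10, 13:25] → overlaps → yes.
job7 [10:50, 19:05] → overlaps → yes.
job8 [16:15, 16:30] → during → no.
job9 [09:40, 10:30] → before → no.
Result: job5, job6, job7.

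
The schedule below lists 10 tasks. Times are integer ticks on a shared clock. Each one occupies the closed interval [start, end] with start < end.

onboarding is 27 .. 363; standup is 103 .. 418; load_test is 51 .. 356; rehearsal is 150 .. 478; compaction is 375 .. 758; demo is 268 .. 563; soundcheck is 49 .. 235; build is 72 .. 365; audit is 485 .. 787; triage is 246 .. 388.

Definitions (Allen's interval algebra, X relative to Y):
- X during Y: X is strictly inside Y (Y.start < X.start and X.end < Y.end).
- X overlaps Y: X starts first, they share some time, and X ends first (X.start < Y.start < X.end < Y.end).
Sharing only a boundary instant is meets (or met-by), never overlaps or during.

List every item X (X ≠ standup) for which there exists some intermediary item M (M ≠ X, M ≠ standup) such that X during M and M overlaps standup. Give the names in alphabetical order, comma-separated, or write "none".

Target standup = [103, 418].
Intermediaries M with M overlaps standup: build, load_test, onboarding, soundcheck.
Via build — items with X during build: none.
Via load_test — items with X during load_test: none.
Via onboarding — items with X during onboarding: load_test, soundcheck.
Via soundcheck — items with X during soundcheck: none.
Union: load_test, soundcheck.

load_test, soundcheck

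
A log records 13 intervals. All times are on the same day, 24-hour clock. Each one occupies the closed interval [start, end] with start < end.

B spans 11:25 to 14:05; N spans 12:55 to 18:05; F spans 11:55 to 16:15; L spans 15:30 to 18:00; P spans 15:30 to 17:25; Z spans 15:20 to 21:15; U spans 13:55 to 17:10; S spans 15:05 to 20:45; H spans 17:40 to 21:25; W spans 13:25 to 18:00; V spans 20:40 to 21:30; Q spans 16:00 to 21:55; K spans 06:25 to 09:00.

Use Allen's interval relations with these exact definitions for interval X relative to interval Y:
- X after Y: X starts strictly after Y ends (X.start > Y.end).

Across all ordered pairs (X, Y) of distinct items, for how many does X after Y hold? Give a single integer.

28

Checking all 156 ordered pairs for relation 'after'; matching pairs in alphabetical order:
(B, K): B after K ✓
(F, K): F after K ✓
(H, B): H after B ✓
(H, F): H after F ✓
(H, K): H after K ✓
(H, P): H after P ✓
(H, U): H after U ✓
(L, B): L after B ✓
(L, K): L after K ✓
(N, K): N after K ✓
(P, B): P after B ✓
(P, K): P after K ✓
(Q, B): Q after B ✓
(Q, K): Q after K ✓
(S, B): S after B ✓
(S, K): S after K ✓
(U, K): U after K ✓
(V, B): V after B ✓
(V, F): V after F ✓
(V, K): V after K ✓
(V, L): V after L ✓
(V, N): V after N ✓
(V, P): V after P ✓
(V, U): V after U ✓
... plus 4 further pairs not listed.
Count: 28.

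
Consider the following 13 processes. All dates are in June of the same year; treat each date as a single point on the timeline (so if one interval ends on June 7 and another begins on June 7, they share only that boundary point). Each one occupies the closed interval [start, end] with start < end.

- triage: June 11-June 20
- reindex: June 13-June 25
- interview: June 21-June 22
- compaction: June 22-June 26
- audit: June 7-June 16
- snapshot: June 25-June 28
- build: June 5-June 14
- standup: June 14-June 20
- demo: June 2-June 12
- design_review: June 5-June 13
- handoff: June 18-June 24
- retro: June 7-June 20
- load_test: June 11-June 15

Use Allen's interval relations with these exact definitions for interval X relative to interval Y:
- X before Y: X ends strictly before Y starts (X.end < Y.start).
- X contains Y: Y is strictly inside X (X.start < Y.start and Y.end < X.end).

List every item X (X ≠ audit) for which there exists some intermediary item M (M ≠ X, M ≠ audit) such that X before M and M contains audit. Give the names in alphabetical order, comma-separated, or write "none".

none

Target audit = [June 7, June 16].
Intermediaries M with M contains audit: none.
Union: none.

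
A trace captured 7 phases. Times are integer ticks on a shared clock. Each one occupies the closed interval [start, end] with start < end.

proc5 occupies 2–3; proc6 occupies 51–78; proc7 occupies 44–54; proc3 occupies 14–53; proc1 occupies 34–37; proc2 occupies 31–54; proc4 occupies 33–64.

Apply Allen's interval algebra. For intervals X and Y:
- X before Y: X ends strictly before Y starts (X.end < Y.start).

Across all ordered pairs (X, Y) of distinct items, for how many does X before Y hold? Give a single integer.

8

Checking all 42 ordered pairs for relation 'before'; matching pairs in alphabetical order:
(proc1, proc6): proc1 before proc6 ✓
(proc1, proc7): proc1 before proc7 ✓
(proc5, proc1): proc5 before proc1 ✓
(proc5, proc2): proc5 before proc2 ✓
(proc5, proc3): proc5 before proc3 ✓
(proc5, proc4): proc5 before proc4 ✓
(proc5, proc6): proc5 before proc6 ✓
(proc5, proc7): proc5 before proc7 ✓
Count: 8.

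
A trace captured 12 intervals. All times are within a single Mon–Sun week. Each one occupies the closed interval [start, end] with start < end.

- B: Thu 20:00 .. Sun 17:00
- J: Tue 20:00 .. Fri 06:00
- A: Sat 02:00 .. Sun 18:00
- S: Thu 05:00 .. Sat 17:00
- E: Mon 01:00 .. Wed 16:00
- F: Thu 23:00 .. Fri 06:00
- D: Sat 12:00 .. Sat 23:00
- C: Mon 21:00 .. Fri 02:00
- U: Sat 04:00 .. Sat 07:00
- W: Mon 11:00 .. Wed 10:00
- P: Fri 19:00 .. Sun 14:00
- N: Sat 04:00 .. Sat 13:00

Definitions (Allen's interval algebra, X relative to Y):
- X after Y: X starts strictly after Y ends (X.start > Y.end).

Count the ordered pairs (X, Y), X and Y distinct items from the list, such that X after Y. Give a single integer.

32

Checking all 132 ordered pairs for relation 'after'; matching pairs in alphabetical order:
(A, C): A after C ✓
(A, E): A after E ✓
(A, F): A after F ✓
(A, J): A after J ✓
(A, W): A after W ✓
(B, E): B after E ✓
(B, W): B after W ✓
(D, C): D after C ✓
(D, E): D after E ✓
(D, F): D after F ✓
(D, J): D after J ✓
(D, U): D after U ✓
(D, W): D after W ✓
(F, E): F after E ✓
(F, W): F after W ✓
(N, C): N after C ✓
(N, E): N after E ✓
(N, F): N after F ✓
(N, J): N after J ✓
(N, W): N after W ✓
(P, C): P after C ✓
(P, E): P after E ✓
(P, F): P after F ✓
(P, J): P after J ✓
... plus 8 further pairs not listed.
Count: 32.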